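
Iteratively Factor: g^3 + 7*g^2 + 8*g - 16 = (g - 1)*(g^2 + 8*g + 16) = (g - 1)*(g + 4)*(g + 4)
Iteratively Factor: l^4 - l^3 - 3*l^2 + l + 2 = (l + 1)*(l^3 - 2*l^2 - l + 2) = (l - 1)*(l + 1)*(l^2 - l - 2) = (l - 1)*(l + 1)^2*(l - 2)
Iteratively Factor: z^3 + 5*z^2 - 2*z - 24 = (z + 3)*(z^2 + 2*z - 8) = (z - 2)*(z + 3)*(z + 4)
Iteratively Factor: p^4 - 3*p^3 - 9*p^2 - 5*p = (p + 1)*(p^3 - 4*p^2 - 5*p) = (p + 1)^2*(p^2 - 5*p) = (p - 5)*(p + 1)^2*(p)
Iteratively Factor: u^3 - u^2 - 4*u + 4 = (u - 2)*(u^2 + u - 2) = (u - 2)*(u + 2)*(u - 1)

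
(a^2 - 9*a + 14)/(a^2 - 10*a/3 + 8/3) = 3*(a - 7)/(3*a - 4)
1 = 1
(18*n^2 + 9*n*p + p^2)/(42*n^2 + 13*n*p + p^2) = (3*n + p)/(7*n + p)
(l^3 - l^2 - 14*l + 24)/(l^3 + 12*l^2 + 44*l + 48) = (l^2 - 5*l + 6)/(l^2 + 8*l + 12)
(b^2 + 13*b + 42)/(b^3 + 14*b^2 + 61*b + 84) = (b + 6)/(b^2 + 7*b + 12)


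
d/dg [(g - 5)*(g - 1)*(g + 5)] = 3*g^2 - 2*g - 25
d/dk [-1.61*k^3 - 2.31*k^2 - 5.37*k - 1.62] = -4.83*k^2 - 4.62*k - 5.37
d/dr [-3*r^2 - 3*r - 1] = -6*r - 3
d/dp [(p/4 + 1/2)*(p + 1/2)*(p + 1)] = 3*p^2/4 + 7*p/4 + 7/8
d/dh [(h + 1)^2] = 2*h + 2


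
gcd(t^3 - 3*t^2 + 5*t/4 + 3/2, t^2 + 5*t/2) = 1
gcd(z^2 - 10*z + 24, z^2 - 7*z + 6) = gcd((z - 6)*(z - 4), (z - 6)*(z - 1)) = z - 6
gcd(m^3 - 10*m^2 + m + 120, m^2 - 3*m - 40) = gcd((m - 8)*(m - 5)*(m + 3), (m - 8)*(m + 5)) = m - 8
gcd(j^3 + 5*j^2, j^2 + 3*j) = j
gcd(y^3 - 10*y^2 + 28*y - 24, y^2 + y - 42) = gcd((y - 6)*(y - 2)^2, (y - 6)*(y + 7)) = y - 6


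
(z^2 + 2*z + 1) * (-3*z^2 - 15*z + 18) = -3*z^4 - 21*z^3 - 15*z^2 + 21*z + 18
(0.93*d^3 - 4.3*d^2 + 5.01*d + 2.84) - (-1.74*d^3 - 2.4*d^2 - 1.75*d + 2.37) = 2.67*d^3 - 1.9*d^2 + 6.76*d + 0.47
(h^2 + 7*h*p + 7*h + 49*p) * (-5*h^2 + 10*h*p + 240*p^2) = -5*h^4 - 25*h^3*p - 35*h^3 + 310*h^2*p^2 - 175*h^2*p + 1680*h*p^3 + 2170*h*p^2 + 11760*p^3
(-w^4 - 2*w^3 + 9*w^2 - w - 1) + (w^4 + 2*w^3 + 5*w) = 9*w^2 + 4*w - 1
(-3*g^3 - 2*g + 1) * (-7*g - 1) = 21*g^4 + 3*g^3 + 14*g^2 - 5*g - 1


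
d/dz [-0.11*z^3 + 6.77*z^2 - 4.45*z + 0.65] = -0.33*z^2 + 13.54*z - 4.45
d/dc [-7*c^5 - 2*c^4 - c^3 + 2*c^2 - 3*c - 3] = -35*c^4 - 8*c^3 - 3*c^2 + 4*c - 3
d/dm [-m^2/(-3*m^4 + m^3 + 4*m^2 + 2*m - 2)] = m*(-6*m^4 + m^3 - 2*m + 4)/(9*m^8 - 6*m^7 - 23*m^6 - 4*m^5 + 32*m^4 + 12*m^3 - 12*m^2 - 8*m + 4)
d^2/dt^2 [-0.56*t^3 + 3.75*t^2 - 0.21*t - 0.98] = 7.5 - 3.36*t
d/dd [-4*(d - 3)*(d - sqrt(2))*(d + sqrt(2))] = -12*d^2 + 24*d + 8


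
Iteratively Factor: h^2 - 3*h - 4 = (h + 1)*(h - 4)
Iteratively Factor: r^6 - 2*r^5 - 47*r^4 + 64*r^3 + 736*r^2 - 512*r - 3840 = (r - 4)*(r^5 + 2*r^4 - 39*r^3 - 92*r^2 + 368*r + 960) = (r - 5)*(r - 4)*(r^4 + 7*r^3 - 4*r^2 - 112*r - 192) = (r - 5)*(r - 4)^2*(r^3 + 11*r^2 + 40*r + 48) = (r - 5)*(r - 4)^2*(r + 3)*(r^2 + 8*r + 16) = (r - 5)*(r - 4)^2*(r + 3)*(r + 4)*(r + 4)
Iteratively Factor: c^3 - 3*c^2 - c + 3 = (c - 1)*(c^2 - 2*c - 3) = (c - 3)*(c - 1)*(c + 1)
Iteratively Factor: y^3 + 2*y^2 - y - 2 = (y + 2)*(y^2 - 1) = (y - 1)*(y + 2)*(y + 1)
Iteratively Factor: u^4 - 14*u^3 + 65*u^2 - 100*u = (u - 5)*(u^3 - 9*u^2 + 20*u) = (u - 5)*(u - 4)*(u^2 - 5*u) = u*(u - 5)*(u - 4)*(u - 5)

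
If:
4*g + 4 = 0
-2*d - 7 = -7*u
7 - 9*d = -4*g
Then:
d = 1/3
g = -1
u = 23/21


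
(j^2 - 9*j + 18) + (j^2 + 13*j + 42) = 2*j^2 + 4*j + 60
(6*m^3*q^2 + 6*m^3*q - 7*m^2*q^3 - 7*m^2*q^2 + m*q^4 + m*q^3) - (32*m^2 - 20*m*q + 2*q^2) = 6*m^3*q^2 + 6*m^3*q - 7*m^2*q^3 - 7*m^2*q^2 - 32*m^2 + m*q^4 + m*q^3 + 20*m*q - 2*q^2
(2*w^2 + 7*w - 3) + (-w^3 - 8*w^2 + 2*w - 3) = -w^3 - 6*w^2 + 9*w - 6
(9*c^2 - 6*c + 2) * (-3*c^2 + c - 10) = -27*c^4 + 27*c^3 - 102*c^2 + 62*c - 20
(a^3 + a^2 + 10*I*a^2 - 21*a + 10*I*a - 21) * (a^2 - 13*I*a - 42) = a^5 + a^4 - 3*I*a^4 + 67*a^3 - 3*I*a^3 + 67*a^2 - 147*I*a^2 + 882*a - 147*I*a + 882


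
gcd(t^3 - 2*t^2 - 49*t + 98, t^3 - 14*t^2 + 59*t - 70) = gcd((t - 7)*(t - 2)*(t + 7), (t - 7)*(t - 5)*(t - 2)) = t^2 - 9*t + 14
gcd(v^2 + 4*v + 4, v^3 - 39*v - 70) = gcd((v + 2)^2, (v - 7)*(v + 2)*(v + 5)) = v + 2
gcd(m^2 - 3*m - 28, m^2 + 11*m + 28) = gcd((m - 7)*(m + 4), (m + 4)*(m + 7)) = m + 4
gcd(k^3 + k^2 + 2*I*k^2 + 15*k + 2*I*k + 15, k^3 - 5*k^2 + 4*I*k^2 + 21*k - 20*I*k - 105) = k - 3*I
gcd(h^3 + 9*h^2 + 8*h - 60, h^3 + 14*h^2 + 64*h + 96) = h + 6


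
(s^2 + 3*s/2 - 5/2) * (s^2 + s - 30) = s^4 + 5*s^3/2 - 31*s^2 - 95*s/2 + 75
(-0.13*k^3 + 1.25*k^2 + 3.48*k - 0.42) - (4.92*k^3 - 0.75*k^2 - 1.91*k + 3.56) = -5.05*k^3 + 2.0*k^2 + 5.39*k - 3.98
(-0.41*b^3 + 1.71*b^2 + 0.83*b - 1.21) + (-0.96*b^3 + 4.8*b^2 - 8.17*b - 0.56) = -1.37*b^3 + 6.51*b^2 - 7.34*b - 1.77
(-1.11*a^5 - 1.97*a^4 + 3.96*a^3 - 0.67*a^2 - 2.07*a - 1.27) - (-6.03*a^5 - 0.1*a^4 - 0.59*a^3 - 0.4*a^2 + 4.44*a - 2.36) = 4.92*a^5 - 1.87*a^4 + 4.55*a^3 - 0.27*a^2 - 6.51*a + 1.09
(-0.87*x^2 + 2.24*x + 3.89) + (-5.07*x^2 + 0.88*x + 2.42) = -5.94*x^2 + 3.12*x + 6.31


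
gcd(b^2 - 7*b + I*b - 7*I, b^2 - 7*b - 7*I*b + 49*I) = b - 7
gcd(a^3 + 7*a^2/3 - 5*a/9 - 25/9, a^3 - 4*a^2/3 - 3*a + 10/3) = a^2 + 2*a/3 - 5/3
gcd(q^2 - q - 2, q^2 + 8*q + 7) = q + 1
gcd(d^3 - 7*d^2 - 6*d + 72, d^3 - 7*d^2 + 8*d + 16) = d - 4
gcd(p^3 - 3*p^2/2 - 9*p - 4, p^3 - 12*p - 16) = p^2 - 2*p - 8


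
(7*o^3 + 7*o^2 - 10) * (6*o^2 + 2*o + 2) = 42*o^5 + 56*o^4 + 28*o^3 - 46*o^2 - 20*o - 20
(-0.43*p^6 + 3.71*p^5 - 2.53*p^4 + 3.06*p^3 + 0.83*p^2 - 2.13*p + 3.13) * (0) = 0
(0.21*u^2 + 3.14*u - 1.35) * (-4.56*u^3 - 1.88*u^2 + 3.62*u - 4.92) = -0.9576*u^5 - 14.7132*u^4 + 1.013*u^3 + 12.8716*u^2 - 20.3358*u + 6.642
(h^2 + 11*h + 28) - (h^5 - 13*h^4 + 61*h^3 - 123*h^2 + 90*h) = -h^5 + 13*h^4 - 61*h^3 + 124*h^2 - 79*h + 28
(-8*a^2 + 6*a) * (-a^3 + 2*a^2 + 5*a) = 8*a^5 - 22*a^4 - 28*a^3 + 30*a^2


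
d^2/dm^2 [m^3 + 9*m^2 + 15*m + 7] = 6*m + 18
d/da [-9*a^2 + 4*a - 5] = 4 - 18*a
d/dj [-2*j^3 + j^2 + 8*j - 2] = -6*j^2 + 2*j + 8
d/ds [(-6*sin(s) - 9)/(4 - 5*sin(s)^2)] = 6*(-15*sin(s) + 5*cos(s)^2 - 9)*cos(s)/(5*sin(s)^2 - 4)^2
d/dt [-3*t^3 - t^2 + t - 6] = -9*t^2 - 2*t + 1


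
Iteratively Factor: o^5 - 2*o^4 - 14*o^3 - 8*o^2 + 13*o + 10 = (o - 1)*(o^4 - o^3 - 15*o^2 - 23*o - 10) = (o - 1)*(o + 2)*(o^3 - 3*o^2 - 9*o - 5) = (o - 1)*(o + 1)*(o + 2)*(o^2 - 4*o - 5) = (o - 5)*(o - 1)*(o + 1)*(o + 2)*(o + 1)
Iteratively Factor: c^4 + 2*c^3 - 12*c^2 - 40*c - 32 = (c + 2)*(c^3 - 12*c - 16) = (c + 2)^2*(c^2 - 2*c - 8) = (c + 2)^3*(c - 4)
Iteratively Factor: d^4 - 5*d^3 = (d)*(d^3 - 5*d^2) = d^2*(d^2 - 5*d) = d^2*(d - 5)*(d)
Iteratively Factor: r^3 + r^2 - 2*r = (r + 2)*(r^2 - r) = r*(r + 2)*(r - 1)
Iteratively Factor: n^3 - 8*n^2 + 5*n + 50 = (n - 5)*(n^2 - 3*n - 10) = (n - 5)^2*(n + 2)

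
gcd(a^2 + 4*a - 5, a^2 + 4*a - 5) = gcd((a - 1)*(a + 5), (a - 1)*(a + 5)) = a^2 + 4*a - 5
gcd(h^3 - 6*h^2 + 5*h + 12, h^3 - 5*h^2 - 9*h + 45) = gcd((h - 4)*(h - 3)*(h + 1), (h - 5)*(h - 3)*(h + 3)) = h - 3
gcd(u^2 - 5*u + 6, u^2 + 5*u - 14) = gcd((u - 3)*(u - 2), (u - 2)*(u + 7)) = u - 2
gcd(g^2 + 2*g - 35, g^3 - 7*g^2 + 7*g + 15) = g - 5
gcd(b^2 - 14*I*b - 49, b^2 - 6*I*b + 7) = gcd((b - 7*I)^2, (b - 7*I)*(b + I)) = b - 7*I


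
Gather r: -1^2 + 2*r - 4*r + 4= 3 - 2*r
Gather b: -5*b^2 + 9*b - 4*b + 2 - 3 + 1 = -5*b^2 + 5*b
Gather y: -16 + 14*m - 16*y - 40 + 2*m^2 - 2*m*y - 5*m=2*m^2 + 9*m + y*(-2*m - 16) - 56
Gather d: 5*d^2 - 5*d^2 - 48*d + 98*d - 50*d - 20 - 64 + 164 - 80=0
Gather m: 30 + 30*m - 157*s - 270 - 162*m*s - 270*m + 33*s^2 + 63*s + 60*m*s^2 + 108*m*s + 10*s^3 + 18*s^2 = m*(60*s^2 - 54*s - 240) + 10*s^3 + 51*s^2 - 94*s - 240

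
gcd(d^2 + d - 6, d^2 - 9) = d + 3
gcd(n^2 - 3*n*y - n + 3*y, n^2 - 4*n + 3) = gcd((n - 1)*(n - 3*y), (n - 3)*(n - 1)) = n - 1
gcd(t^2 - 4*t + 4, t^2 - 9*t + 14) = t - 2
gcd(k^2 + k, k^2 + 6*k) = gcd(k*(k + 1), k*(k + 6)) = k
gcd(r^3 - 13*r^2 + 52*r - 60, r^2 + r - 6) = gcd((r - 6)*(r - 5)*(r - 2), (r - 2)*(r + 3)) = r - 2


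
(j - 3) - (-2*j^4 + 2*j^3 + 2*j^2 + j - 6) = 2*j^4 - 2*j^3 - 2*j^2 + 3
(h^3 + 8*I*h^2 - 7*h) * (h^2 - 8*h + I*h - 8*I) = h^5 - 8*h^4 + 9*I*h^4 - 15*h^3 - 72*I*h^3 + 120*h^2 - 7*I*h^2 + 56*I*h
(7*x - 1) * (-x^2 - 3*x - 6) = -7*x^3 - 20*x^2 - 39*x + 6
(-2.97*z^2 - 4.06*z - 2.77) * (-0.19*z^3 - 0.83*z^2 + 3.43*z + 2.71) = 0.5643*z^5 + 3.2365*z^4 - 6.291*z^3 - 19.6754*z^2 - 20.5037*z - 7.5067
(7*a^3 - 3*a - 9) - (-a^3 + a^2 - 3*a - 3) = 8*a^3 - a^2 - 6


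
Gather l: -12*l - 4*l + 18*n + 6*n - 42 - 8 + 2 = -16*l + 24*n - 48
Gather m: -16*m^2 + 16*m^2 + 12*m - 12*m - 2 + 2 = 0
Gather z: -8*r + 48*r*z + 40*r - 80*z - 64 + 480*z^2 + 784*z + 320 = 32*r + 480*z^2 + z*(48*r + 704) + 256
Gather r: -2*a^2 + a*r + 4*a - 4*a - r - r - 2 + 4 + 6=-2*a^2 + r*(a - 2) + 8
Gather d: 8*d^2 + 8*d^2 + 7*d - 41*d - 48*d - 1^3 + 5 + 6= 16*d^2 - 82*d + 10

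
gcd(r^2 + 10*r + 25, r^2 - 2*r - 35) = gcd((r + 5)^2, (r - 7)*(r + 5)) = r + 5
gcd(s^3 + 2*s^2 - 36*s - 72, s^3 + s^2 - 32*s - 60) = s^2 - 4*s - 12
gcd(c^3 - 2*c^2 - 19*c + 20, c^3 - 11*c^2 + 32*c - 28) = 1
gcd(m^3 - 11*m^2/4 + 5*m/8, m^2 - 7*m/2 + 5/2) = m - 5/2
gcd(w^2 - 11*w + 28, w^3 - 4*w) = 1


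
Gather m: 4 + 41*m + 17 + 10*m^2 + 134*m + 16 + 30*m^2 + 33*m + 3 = 40*m^2 + 208*m + 40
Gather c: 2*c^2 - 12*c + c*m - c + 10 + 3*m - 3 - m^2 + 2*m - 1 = 2*c^2 + c*(m - 13) - m^2 + 5*m + 6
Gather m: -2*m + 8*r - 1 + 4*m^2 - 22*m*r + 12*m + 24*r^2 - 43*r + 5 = 4*m^2 + m*(10 - 22*r) + 24*r^2 - 35*r + 4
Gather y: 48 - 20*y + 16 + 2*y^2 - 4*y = 2*y^2 - 24*y + 64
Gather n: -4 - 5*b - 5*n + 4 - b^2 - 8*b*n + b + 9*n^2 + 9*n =-b^2 - 4*b + 9*n^2 + n*(4 - 8*b)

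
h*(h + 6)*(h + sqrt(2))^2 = h^4 + 2*sqrt(2)*h^3 + 6*h^3 + 2*h^2 + 12*sqrt(2)*h^2 + 12*h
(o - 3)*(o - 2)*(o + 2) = o^3 - 3*o^2 - 4*o + 12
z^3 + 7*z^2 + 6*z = z*(z + 1)*(z + 6)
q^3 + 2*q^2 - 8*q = q*(q - 2)*(q + 4)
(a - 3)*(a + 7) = a^2 + 4*a - 21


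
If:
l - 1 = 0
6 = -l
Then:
No Solution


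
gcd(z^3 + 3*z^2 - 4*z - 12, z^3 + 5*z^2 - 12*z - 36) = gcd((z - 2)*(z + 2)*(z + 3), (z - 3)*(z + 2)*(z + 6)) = z + 2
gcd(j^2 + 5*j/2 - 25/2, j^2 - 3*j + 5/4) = j - 5/2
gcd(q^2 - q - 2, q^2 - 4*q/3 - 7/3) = q + 1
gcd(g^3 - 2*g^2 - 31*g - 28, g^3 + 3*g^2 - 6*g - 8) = g^2 + 5*g + 4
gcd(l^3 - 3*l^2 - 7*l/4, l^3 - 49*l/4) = l^2 - 7*l/2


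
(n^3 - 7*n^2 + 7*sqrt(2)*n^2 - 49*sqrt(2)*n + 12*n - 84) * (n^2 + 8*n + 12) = n^5 + n^4 + 7*sqrt(2)*n^4 - 32*n^3 + 7*sqrt(2)*n^3 - 308*sqrt(2)*n^2 - 72*n^2 - 588*sqrt(2)*n - 528*n - 1008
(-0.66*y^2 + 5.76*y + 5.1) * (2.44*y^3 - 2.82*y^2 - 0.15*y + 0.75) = -1.6104*y^5 + 15.9156*y^4 - 3.7002*y^3 - 15.741*y^2 + 3.555*y + 3.825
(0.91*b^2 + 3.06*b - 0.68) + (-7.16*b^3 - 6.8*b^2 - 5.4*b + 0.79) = -7.16*b^3 - 5.89*b^2 - 2.34*b + 0.11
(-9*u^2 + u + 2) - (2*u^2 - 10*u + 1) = -11*u^2 + 11*u + 1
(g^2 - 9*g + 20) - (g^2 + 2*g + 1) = 19 - 11*g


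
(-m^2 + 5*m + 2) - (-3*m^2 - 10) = 2*m^2 + 5*m + 12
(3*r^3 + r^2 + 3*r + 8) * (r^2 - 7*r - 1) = 3*r^5 - 20*r^4 - 7*r^3 - 14*r^2 - 59*r - 8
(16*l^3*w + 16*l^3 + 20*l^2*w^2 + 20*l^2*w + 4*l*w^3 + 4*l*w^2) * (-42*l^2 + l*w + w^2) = -672*l^5*w - 672*l^5 - 824*l^4*w^2 - 824*l^4*w - 132*l^3*w^3 - 132*l^3*w^2 + 24*l^2*w^4 + 24*l^2*w^3 + 4*l*w^5 + 4*l*w^4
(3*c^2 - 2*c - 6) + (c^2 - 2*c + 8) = 4*c^2 - 4*c + 2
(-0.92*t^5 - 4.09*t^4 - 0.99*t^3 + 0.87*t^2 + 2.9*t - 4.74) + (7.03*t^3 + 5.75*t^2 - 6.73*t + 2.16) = -0.92*t^5 - 4.09*t^4 + 6.04*t^3 + 6.62*t^2 - 3.83*t - 2.58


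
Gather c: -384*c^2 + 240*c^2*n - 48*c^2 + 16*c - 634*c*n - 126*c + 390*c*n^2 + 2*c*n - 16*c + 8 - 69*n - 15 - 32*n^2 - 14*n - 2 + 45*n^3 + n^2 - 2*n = c^2*(240*n - 432) + c*(390*n^2 - 632*n - 126) + 45*n^3 - 31*n^2 - 85*n - 9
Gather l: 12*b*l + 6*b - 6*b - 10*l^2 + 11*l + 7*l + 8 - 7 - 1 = -10*l^2 + l*(12*b + 18)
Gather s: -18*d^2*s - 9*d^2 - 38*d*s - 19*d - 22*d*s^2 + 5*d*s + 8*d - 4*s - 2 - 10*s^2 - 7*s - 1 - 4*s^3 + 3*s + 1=-9*d^2 - 11*d - 4*s^3 + s^2*(-22*d - 10) + s*(-18*d^2 - 33*d - 8) - 2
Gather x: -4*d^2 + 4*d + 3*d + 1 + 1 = -4*d^2 + 7*d + 2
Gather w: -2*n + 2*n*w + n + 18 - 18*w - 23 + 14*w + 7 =-n + w*(2*n - 4) + 2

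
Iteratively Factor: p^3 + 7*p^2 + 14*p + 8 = (p + 1)*(p^2 + 6*p + 8) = (p + 1)*(p + 2)*(p + 4)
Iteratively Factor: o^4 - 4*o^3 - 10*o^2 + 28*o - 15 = (o + 3)*(o^3 - 7*o^2 + 11*o - 5) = (o - 1)*(o + 3)*(o^2 - 6*o + 5) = (o - 5)*(o - 1)*(o + 3)*(o - 1)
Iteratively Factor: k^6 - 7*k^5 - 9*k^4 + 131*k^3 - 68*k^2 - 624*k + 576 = (k + 3)*(k^5 - 10*k^4 + 21*k^3 + 68*k^2 - 272*k + 192) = (k - 1)*(k + 3)*(k^4 - 9*k^3 + 12*k^2 + 80*k - 192) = (k - 4)*(k - 1)*(k + 3)*(k^3 - 5*k^2 - 8*k + 48) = (k - 4)*(k - 1)*(k + 3)^2*(k^2 - 8*k + 16) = (k - 4)^2*(k - 1)*(k + 3)^2*(k - 4)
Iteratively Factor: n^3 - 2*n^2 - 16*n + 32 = (n - 4)*(n^2 + 2*n - 8) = (n - 4)*(n + 4)*(n - 2)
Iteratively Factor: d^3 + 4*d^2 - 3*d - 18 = (d - 2)*(d^2 + 6*d + 9) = (d - 2)*(d + 3)*(d + 3)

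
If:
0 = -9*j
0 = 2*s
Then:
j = 0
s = 0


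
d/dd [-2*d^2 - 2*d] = -4*d - 2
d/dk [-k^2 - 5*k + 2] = -2*k - 5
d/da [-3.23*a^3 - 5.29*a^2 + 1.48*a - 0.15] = -9.69*a^2 - 10.58*a + 1.48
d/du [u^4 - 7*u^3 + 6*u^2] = u*(4*u^2 - 21*u + 12)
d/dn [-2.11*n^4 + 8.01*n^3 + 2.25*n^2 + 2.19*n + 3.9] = -8.44*n^3 + 24.03*n^2 + 4.5*n + 2.19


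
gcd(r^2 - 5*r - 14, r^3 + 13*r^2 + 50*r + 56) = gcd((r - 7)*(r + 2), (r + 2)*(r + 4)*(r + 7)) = r + 2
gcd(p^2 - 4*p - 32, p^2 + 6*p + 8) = p + 4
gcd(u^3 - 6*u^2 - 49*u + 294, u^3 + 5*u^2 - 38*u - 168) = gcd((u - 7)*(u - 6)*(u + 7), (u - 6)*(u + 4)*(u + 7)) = u^2 + u - 42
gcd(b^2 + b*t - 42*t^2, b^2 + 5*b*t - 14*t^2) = b + 7*t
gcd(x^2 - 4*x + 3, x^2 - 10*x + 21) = x - 3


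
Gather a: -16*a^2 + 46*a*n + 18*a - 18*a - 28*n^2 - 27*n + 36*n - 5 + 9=-16*a^2 + 46*a*n - 28*n^2 + 9*n + 4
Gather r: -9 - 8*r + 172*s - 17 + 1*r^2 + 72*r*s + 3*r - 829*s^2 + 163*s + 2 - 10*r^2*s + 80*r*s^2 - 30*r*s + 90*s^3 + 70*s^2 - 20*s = r^2*(1 - 10*s) + r*(80*s^2 + 42*s - 5) + 90*s^3 - 759*s^2 + 315*s - 24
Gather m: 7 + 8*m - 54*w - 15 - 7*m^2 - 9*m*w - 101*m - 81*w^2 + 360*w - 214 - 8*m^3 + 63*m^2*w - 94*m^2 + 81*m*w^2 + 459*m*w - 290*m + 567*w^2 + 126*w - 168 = -8*m^3 + m^2*(63*w - 101) + m*(81*w^2 + 450*w - 383) + 486*w^2 + 432*w - 390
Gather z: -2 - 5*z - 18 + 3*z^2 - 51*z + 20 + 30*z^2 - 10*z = 33*z^2 - 66*z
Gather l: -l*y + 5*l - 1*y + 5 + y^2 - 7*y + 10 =l*(5 - y) + y^2 - 8*y + 15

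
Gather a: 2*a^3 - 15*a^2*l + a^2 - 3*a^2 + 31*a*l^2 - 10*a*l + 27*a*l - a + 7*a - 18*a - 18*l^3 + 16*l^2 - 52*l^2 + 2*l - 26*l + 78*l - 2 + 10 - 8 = 2*a^3 + a^2*(-15*l - 2) + a*(31*l^2 + 17*l - 12) - 18*l^3 - 36*l^2 + 54*l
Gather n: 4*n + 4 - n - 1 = 3*n + 3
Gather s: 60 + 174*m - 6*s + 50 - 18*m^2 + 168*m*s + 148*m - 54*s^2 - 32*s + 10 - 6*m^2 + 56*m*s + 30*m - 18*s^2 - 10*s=-24*m^2 + 352*m - 72*s^2 + s*(224*m - 48) + 120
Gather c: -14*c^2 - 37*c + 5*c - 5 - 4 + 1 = -14*c^2 - 32*c - 8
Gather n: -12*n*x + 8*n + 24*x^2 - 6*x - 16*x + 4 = n*(8 - 12*x) + 24*x^2 - 22*x + 4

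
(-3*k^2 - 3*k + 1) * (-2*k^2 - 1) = 6*k^4 + 6*k^3 + k^2 + 3*k - 1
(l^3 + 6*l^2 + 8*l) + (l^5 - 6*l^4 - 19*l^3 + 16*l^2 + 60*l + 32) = l^5 - 6*l^4 - 18*l^3 + 22*l^2 + 68*l + 32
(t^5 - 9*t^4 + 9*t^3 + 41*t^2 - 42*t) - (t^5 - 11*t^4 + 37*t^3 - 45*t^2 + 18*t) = 2*t^4 - 28*t^3 + 86*t^2 - 60*t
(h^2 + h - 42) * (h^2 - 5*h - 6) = h^4 - 4*h^3 - 53*h^2 + 204*h + 252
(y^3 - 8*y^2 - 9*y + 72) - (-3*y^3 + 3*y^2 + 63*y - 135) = 4*y^3 - 11*y^2 - 72*y + 207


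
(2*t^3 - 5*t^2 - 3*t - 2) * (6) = 12*t^3 - 30*t^2 - 18*t - 12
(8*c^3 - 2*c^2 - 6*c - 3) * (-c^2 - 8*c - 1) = -8*c^5 - 62*c^4 + 14*c^3 + 53*c^2 + 30*c + 3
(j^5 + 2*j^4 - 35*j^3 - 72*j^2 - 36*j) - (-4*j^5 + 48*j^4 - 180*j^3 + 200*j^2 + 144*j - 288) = 5*j^5 - 46*j^4 + 145*j^3 - 272*j^2 - 180*j + 288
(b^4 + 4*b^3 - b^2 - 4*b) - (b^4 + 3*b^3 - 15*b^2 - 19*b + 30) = b^3 + 14*b^2 + 15*b - 30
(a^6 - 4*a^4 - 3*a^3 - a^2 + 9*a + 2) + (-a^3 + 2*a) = a^6 - 4*a^4 - 4*a^3 - a^2 + 11*a + 2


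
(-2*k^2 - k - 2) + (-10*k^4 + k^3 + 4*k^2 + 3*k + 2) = -10*k^4 + k^3 + 2*k^2 + 2*k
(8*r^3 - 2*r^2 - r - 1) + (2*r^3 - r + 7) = 10*r^3 - 2*r^2 - 2*r + 6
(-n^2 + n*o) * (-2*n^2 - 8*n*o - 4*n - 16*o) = 2*n^4 + 6*n^3*o + 4*n^3 - 8*n^2*o^2 + 12*n^2*o - 16*n*o^2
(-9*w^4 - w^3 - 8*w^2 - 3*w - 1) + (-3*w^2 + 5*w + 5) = -9*w^4 - w^3 - 11*w^2 + 2*w + 4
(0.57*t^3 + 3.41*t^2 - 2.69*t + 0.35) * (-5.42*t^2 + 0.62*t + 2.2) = -3.0894*t^5 - 18.1288*t^4 + 17.948*t^3 + 3.9372*t^2 - 5.701*t + 0.77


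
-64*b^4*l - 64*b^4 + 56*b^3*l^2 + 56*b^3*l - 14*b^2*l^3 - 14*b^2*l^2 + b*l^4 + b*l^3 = (-8*b + l)*(-4*b + l)*(-2*b + l)*(b*l + b)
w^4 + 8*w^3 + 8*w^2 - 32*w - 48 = (w - 2)*(w + 2)^2*(w + 6)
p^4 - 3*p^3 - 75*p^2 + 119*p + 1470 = (p - 7)^2*(p + 5)*(p + 6)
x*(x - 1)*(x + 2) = x^3 + x^2 - 2*x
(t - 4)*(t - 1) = t^2 - 5*t + 4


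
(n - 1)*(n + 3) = n^2 + 2*n - 3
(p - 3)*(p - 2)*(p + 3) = p^3 - 2*p^2 - 9*p + 18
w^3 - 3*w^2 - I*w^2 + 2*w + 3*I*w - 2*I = (w - 2)*(w - 1)*(w - I)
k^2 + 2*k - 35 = (k - 5)*(k + 7)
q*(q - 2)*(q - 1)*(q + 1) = q^4 - 2*q^3 - q^2 + 2*q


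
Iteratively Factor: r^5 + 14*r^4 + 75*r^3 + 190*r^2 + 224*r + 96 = (r + 3)*(r^4 + 11*r^3 + 42*r^2 + 64*r + 32) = (r + 2)*(r + 3)*(r^3 + 9*r^2 + 24*r + 16) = (r + 1)*(r + 2)*(r + 3)*(r^2 + 8*r + 16) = (r + 1)*(r + 2)*(r + 3)*(r + 4)*(r + 4)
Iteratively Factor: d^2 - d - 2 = (d + 1)*(d - 2)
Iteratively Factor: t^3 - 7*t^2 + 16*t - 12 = (t - 3)*(t^2 - 4*t + 4) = (t - 3)*(t - 2)*(t - 2)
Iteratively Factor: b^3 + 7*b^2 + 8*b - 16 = (b - 1)*(b^2 + 8*b + 16) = (b - 1)*(b + 4)*(b + 4)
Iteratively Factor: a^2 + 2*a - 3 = (a - 1)*(a + 3)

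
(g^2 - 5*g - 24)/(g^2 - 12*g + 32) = (g + 3)/(g - 4)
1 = 1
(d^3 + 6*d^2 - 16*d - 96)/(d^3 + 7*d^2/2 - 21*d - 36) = 2*(d + 4)/(2*d + 3)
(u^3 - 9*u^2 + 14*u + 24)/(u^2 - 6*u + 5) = (u^3 - 9*u^2 + 14*u + 24)/(u^2 - 6*u + 5)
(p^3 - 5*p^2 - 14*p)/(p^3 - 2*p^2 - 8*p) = (p - 7)/(p - 4)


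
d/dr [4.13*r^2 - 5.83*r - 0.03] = 8.26*r - 5.83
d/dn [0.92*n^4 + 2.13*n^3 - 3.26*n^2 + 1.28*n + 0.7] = 3.68*n^3 + 6.39*n^2 - 6.52*n + 1.28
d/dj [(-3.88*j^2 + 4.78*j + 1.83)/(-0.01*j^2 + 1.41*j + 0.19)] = (-5.423*j^2 - 1.4378*j - 1.6721)/(0.0001*j^4 - 0.0282*j^3 + 1.9843*j^2 + 0.5358*j + 0.0361)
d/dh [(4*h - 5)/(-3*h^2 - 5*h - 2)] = 3*(4*h^2 - 10*h - 11)/(9*h^4 + 30*h^3 + 37*h^2 + 20*h + 4)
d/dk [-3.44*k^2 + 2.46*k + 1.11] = 2.46 - 6.88*k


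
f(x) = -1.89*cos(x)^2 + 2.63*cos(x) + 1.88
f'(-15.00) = 3.58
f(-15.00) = -1.21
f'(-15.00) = 3.58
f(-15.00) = -1.21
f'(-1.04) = 0.62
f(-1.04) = 2.73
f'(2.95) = -1.21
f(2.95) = -2.52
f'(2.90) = -1.51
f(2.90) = -2.46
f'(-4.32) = -3.77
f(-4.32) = 0.60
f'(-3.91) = -3.72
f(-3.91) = -0.99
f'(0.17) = 0.19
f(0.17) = 2.64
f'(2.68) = -2.68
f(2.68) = -1.99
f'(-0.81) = 0.02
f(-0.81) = 2.79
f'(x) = 3.78*sin(x)*cos(x) - 2.63*sin(x)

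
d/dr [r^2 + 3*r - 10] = 2*r + 3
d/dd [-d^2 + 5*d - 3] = 5 - 2*d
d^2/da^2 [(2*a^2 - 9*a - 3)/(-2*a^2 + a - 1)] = 8*(8*a^3 + 12*a^2 - 18*a + 1)/(8*a^6 - 12*a^5 + 18*a^4 - 13*a^3 + 9*a^2 - 3*a + 1)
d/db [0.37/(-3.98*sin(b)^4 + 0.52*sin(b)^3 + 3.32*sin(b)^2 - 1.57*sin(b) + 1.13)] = (5.8904*sin(b)^3 - 0.5772*sin(b)^2 - 2.4568*sin(b) + 0.5809)*cos(b)/(-3.98*sin(b)^4 + 0.52*sin(b)^3 + 3.32*sin(b)^2 - 1.57*sin(b) + 1.13)^2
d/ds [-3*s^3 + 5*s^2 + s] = -9*s^2 + 10*s + 1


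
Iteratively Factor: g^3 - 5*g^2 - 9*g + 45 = (g - 5)*(g^2 - 9) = (g - 5)*(g + 3)*(g - 3)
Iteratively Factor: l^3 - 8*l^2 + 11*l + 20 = (l + 1)*(l^2 - 9*l + 20) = (l - 4)*(l + 1)*(l - 5)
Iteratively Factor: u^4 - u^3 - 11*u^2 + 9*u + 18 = (u + 3)*(u^3 - 4*u^2 + u + 6) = (u - 3)*(u + 3)*(u^2 - u - 2) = (u - 3)*(u + 1)*(u + 3)*(u - 2)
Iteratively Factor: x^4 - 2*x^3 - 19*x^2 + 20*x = (x + 4)*(x^3 - 6*x^2 + 5*x) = (x - 5)*(x + 4)*(x^2 - x) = x*(x - 5)*(x + 4)*(x - 1)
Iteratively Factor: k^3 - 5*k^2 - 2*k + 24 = (k - 4)*(k^2 - k - 6) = (k - 4)*(k + 2)*(k - 3)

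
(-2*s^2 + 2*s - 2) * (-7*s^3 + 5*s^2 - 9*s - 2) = 14*s^5 - 24*s^4 + 42*s^3 - 24*s^2 + 14*s + 4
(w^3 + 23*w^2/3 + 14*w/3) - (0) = w^3 + 23*w^2/3 + 14*w/3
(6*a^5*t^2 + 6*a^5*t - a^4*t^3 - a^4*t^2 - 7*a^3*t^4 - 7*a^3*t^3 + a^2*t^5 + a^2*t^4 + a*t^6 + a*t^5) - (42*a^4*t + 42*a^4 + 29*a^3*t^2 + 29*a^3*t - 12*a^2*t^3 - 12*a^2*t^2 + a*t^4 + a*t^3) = 6*a^5*t^2 + 6*a^5*t - a^4*t^3 - a^4*t^2 - 42*a^4*t - 42*a^4 - 7*a^3*t^4 - 7*a^3*t^3 - 29*a^3*t^2 - 29*a^3*t + a^2*t^5 + a^2*t^4 + 12*a^2*t^3 + 12*a^2*t^2 + a*t^6 + a*t^5 - a*t^4 - a*t^3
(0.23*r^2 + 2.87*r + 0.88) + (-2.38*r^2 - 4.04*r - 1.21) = -2.15*r^2 - 1.17*r - 0.33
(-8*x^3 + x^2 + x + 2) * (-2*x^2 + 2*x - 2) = 16*x^5 - 18*x^4 + 16*x^3 - 4*x^2 + 2*x - 4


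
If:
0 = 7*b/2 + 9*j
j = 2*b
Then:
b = 0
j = 0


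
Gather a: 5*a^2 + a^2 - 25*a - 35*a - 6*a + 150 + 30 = 6*a^2 - 66*a + 180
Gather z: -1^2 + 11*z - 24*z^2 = -24*z^2 + 11*z - 1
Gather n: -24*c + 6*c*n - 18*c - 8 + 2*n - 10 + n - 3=-42*c + n*(6*c + 3) - 21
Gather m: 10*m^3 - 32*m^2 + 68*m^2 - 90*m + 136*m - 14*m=10*m^3 + 36*m^2 + 32*m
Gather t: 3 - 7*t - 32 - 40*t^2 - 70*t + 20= -40*t^2 - 77*t - 9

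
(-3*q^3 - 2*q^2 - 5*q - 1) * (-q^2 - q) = 3*q^5 + 5*q^4 + 7*q^3 + 6*q^2 + q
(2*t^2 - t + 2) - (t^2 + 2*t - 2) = t^2 - 3*t + 4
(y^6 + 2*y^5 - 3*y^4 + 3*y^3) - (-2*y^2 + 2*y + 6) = y^6 + 2*y^5 - 3*y^4 + 3*y^3 + 2*y^2 - 2*y - 6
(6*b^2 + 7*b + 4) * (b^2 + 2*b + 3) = 6*b^4 + 19*b^3 + 36*b^2 + 29*b + 12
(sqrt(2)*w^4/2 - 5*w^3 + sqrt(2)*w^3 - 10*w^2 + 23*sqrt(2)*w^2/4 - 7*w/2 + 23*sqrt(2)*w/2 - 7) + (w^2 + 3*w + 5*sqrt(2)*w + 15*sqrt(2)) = sqrt(2)*w^4/2 - 5*w^3 + sqrt(2)*w^3 - 9*w^2 + 23*sqrt(2)*w^2/4 - w/2 + 33*sqrt(2)*w/2 - 7 + 15*sqrt(2)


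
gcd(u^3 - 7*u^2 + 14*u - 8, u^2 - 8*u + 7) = u - 1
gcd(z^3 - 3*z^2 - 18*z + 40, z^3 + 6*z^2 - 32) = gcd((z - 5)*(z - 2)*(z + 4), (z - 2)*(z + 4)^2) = z^2 + 2*z - 8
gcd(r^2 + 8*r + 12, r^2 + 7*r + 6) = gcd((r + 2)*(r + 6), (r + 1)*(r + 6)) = r + 6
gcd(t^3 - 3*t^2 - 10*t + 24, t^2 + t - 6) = t^2 + t - 6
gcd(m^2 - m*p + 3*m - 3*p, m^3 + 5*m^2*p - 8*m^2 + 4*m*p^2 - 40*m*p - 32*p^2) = 1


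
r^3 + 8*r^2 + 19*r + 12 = (r + 1)*(r + 3)*(r + 4)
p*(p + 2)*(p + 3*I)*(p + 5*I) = p^4 + 2*p^3 + 8*I*p^3 - 15*p^2 + 16*I*p^2 - 30*p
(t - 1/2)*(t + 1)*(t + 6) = t^3 + 13*t^2/2 + 5*t/2 - 3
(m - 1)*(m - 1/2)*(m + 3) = m^3 + 3*m^2/2 - 4*m + 3/2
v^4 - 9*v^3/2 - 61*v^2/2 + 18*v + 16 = (v - 8)*(v - 1)*(v + 1/2)*(v + 4)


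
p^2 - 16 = (p - 4)*(p + 4)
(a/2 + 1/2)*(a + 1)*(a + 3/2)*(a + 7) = a^4/2 + 21*a^3/4 + 57*a^2/4 + 59*a/4 + 21/4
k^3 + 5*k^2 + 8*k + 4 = (k + 1)*(k + 2)^2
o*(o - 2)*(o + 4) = o^3 + 2*o^2 - 8*o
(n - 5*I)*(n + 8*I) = n^2 + 3*I*n + 40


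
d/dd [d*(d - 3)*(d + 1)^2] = 4*d^3 - 3*d^2 - 10*d - 3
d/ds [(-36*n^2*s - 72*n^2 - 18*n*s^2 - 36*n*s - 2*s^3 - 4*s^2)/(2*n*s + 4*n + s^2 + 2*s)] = 2*s*(-4*n - s)/(4*n^2 + 4*n*s + s^2)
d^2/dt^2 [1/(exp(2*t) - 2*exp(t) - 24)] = 2*((1 - 2*exp(t))*(-exp(2*t) + 2*exp(t) + 24) - 4*(1 - exp(t))^2*exp(t))*exp(t)/(-exp(2*t) + 2*exp(t) + 24)^3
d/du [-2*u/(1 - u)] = -2/(u - 1)^2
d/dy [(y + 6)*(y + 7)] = 2*y + 13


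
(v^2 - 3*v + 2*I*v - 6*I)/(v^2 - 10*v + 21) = (v + 2*I)/(v - 7)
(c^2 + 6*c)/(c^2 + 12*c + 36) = c/(c + 6)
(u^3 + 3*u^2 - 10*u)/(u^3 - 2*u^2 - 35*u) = (u - 2)/(u - 7)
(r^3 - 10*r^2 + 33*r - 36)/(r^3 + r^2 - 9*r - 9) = (r^2 - 7*r + 12)/(r^2 + 4*r + 3)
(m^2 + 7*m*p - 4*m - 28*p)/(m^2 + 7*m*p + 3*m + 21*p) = (m - 4)/(m + 3)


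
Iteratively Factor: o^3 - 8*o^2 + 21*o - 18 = (o - 3)*(o^2 - 5*o + 6) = (o - 3)^2*(o - 2)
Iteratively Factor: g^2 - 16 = (g - 4)*(g + 4)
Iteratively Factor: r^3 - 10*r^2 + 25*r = (r)*(r^2 - 10*r + 25) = r*(r - 5)*(r - 5)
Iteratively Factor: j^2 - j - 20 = (j + 4)*(j - 5)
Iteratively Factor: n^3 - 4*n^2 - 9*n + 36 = (n + 3)*(n^2 - 7*n + 12) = (n - 3)*(n + 3)*(n - 4)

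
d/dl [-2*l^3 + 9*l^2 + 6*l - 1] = -6*l^2 + 18*l + 6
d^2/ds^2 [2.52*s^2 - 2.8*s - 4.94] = 5.04000000000000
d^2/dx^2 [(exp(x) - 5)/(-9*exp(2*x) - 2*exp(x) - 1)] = (-81*exp(4*x) + 1638*exp(3*x) + 324*exp(2*x) - 158*exp(x) - 11)*exp(x)/(729*exp(6*x) + 486*exp(5*x) + 351*exp(4*x) + 116*exp(3*x) + 39*exp(2*x) + 6*exp(x) + 1)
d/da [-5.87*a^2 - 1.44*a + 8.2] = -11.74*a - 1.44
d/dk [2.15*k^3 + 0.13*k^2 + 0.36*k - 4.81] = 6.45*k^2 + 0.26*k + 0.36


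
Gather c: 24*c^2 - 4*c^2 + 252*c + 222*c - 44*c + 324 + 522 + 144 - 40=20*c^2 + 430*c + 950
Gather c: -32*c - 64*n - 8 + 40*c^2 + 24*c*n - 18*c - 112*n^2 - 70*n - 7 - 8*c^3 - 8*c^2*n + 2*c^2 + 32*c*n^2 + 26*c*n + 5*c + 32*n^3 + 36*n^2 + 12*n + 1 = -8*c^3 + c^2*(42 - 8*n) + c*(32*n^2 + 50*n - 45) + 32*n^3 - 76*n^2 - 122*n - 14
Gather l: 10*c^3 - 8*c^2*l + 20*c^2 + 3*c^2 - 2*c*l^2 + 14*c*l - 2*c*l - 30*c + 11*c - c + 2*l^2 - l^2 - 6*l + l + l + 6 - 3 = 10*c^3 + 23*c^2 - 20*c + l^2*(1 - 2*c) + l*(-8*c^2 + 12*c - 4) + 3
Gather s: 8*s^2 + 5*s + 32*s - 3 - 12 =8*s^2 + 37*s - 15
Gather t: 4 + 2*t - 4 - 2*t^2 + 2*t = -2*t^2 + 4*t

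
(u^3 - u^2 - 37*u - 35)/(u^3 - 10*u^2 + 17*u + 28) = (u + 5)/(u - 4)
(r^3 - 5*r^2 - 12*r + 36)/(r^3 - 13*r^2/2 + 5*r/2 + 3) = 2*(r^2 + r - 6)/(2*r^2 - r - 1)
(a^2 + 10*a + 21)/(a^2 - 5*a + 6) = (a^2 + 10*a + 21)/(a^2 - 5*a + 6)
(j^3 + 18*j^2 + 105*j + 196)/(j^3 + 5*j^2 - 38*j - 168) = (j + 7)/(j - 6)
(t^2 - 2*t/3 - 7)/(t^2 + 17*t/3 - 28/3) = (3*t^2 - 2*t - 21)/(3*t^2 + 17*t - 28)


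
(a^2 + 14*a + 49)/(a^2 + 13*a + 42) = (a + 7)/(a + 6)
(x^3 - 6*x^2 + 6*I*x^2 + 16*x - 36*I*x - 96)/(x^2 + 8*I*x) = x - 6 - 2*I + 12*I/x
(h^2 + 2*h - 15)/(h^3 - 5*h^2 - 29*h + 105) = 1/(h - 7)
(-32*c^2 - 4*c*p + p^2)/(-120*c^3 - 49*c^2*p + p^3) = (4*c + p)/(15*c^2 + 8*c*p + p^2)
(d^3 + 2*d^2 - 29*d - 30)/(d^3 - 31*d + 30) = (d + 1)/(d - 1)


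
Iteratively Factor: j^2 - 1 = (j - 1)*(j + 1)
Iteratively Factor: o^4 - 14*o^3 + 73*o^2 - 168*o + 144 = (o - 3)*(o^3 - 11*o^2 + 40*o - 48) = (o - 4)*(o - 3)*(o^2 - 7*o + 12) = (o - 4)^2*(o - 3)*(o - 3)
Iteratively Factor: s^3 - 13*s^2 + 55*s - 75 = (s - 3)*(s^2 - 10*s + 25) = (s - 5)*(s - 3)*(s - 5)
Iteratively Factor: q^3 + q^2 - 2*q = (q + 2)*(q^2 - q) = (q - 1)*(q + 2)*(q)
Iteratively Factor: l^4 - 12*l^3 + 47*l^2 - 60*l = (l - 3)*(l^3 - 9*l^2 + 20*l) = (l - 5)*(l - 3)*(l^2 - 4*l) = l*(l - 5)*(l - 3)*(l - 4)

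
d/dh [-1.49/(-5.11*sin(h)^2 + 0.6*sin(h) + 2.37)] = (0.894 - 15.2278*sin(h))*cos(h)/(-5.11*sin(h)^2 + 0.6*sin(h) + 2.37)^2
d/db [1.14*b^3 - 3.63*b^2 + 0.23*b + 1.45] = 3.42*b^2 - 7.26*b + 0.23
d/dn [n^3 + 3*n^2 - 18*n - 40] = 3*n^2 + 6*n - 18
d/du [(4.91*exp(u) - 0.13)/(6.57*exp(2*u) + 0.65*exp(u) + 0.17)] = (-32.2587*exp(2*u) + 1.7082*exp(u) + 0.9192)*exp(u)/(43.1649*exp(4*u) + 8.541*exp(3*u) + 2.6563*exp(2*u) + 0.221*exp(u) + 0.0289)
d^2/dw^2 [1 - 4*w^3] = -24*w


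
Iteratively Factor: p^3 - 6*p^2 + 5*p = (p - 5)*(p^2 - p) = p*(p - 5)*(p - 1)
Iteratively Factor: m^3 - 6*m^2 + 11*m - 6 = (m - 2)*(m^2 - 4*m + 3) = (m - 3)*(m - 2)*(m - 1)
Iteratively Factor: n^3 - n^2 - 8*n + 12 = (n - 2)*(n^2 + n - 6) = (n - 2)*(n + 3)*(n - 2)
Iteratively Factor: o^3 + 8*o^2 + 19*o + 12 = (o + 3)*(o^2 + 5*o + 4) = (o + 1)*(o + 3)*(o + 4)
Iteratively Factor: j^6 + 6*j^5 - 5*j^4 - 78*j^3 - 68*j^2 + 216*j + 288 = (j + 3)*(j^5 + 3*j^4 - 14*j^3 - 36*j^2 + 40*j + 96) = (j - 2)*(j + 3)*(j^4 + 5*j^3 - 4*j^2 - 44*j - 48) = (j - 2)*(j + 2)*(j + 3)*(j^3 + 3*j^2 - 10*j - 24) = (j - 3)*(j - 2)*(j + 2)*(j + 3)*(j^2 + 6*j + 8) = (j - 3)*(j - 2)*(j + 2)*(j + 3)*(j + 4)*(j + 2)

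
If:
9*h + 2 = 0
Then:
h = -2/9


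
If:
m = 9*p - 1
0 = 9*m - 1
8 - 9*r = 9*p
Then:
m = 1/9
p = 10/81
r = 62/81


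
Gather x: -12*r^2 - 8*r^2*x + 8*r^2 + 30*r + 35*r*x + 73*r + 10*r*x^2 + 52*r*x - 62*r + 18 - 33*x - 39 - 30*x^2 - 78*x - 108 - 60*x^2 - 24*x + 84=-4*r^2 + 41*r + x^2*(10*r - 90) + x*(-8*r^2 + 87*r - 135) - 45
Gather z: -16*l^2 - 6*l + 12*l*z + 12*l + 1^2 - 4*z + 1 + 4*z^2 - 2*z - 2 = -16*l^2 + 6*l + 4*z^2 + z*(12*l - 6)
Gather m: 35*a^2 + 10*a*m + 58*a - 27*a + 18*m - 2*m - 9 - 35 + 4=35*a^2 + 31*a + m*(10*a + 16) - 40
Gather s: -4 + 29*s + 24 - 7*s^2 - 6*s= -7*s^2 + 23*s + 20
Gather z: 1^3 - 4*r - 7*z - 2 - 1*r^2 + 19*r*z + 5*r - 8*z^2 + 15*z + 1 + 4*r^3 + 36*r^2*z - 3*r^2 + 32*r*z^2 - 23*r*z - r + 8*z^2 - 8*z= 4*r^3 - 4*r^2 + 32*r*z^2 + z*(36*r^2 - 4*r)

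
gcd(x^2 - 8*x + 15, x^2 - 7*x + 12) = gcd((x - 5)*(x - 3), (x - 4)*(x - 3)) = x - 3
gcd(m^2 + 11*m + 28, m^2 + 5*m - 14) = m + 7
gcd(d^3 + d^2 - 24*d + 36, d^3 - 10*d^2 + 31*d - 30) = d^2 - 5*d + 6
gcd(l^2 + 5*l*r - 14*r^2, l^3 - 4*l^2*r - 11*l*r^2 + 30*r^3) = -l + 2*r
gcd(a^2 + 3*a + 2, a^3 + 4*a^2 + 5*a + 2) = a^2 + 3*a + 2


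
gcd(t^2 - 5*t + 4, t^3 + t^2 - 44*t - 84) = 1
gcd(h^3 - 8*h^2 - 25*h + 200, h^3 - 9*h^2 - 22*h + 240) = h^2 - 3*h - 40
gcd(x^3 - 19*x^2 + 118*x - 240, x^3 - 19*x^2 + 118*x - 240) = x^3 - 19*x^2 + 118*x - 240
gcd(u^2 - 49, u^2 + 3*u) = 1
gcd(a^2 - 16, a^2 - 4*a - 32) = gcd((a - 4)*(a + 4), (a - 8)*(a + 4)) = a + 4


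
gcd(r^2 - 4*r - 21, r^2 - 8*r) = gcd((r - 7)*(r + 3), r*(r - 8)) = 1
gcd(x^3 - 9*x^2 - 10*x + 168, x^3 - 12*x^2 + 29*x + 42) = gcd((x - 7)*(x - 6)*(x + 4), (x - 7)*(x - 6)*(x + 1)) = x^2 - 13*x + 42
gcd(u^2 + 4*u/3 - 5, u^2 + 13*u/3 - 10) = u - 5/3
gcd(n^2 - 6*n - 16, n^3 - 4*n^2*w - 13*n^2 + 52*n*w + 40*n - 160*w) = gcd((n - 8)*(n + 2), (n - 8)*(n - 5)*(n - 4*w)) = n - 8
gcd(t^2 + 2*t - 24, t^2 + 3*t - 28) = t - 4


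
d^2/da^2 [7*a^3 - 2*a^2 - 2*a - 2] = 42*a - 4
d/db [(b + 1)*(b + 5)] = 2*b + 6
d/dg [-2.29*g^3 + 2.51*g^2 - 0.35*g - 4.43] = -6.87*g^2 + 5.02*g - 0.35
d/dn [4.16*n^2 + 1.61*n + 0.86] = 8.32*n + 1.61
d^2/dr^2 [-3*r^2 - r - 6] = -6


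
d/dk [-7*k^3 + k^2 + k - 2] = -21*k^2 + 2*k + 1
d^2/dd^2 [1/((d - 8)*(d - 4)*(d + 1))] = 2*(6*d^4 - 88*d^3 + 423*d^2 - 756*d + 752)/(d^9 - 33*d^8 + 423*d^7 - 2555*d^6 + 6348*d^5 + 2256*d^4 - 31168*d^3 + 4608*d^2 + 61440*d + 32768)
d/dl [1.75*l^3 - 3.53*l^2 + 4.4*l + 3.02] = 5.25*l^2 - 7.06*l + 4.4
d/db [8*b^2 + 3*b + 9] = 16*b + 3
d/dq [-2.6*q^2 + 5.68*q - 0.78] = 5.68 - 5.2*q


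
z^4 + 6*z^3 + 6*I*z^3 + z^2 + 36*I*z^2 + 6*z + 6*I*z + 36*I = (z + 6)*(z - I)*(z + I)*(z + 6*I)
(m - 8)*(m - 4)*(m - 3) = m^3 - 15*m^2 + 68*m - 96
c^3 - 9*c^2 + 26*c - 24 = (c - 4)*(c - 3)*(c - 2)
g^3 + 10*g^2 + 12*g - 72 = (g - 2)*(g + 6)^2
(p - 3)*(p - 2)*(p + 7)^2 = p^4 + 9*p^3 - 15*p^2 - 161*p + 294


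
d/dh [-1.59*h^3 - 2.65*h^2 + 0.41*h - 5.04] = -4.77*h^2 - 5.3*h + 0.41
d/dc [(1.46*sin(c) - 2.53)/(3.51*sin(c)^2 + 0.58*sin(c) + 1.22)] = (-5.1246*sin(c)^2 + 17.7606*sin(c) + 3.2486)*cos(c)/(12.3201*sin(c)^4 + 4.0716*sin(c)^3 + 8.9008*sin(c)^2 + 1.4152*sin(c) + 1.4884)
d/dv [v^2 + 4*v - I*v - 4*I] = 2*v + 4 - I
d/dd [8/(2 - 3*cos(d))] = -24*sin(d)/(3*cos(d) - 2)^2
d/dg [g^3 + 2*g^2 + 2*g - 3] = 3*g^2 + 4*g + 2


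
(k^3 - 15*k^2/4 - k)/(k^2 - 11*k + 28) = k*(4*k + 1)/(4*(k - 7))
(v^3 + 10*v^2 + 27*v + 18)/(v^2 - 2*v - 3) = (v^2 + 9*v + 18)/(v - 3)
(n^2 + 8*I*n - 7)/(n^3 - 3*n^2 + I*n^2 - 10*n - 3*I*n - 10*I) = (n + 7*I)/(n^2 - 3*n - 10)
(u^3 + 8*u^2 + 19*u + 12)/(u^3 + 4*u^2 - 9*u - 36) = (u + 1)/(u - 3)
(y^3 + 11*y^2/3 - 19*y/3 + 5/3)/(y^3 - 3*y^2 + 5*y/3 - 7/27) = 9*(y^2 + 4*y - 5)/(9*y^2 - 24*y + 7)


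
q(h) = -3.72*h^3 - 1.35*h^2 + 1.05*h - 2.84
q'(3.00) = -107.49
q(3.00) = -112.28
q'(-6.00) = -384.51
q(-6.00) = 745.78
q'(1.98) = -48.05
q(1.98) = -34.93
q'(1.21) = -18.56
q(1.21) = -10.14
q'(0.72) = -6.68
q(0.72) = -4.17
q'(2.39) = -69.15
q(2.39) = -58.83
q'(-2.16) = -45.19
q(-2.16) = 26.08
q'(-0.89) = -5.39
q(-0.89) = -2.22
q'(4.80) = -269.04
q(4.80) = -440.31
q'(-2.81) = -79.48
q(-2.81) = 66.09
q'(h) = -11.16*h^2 - 2.7*h + 1.05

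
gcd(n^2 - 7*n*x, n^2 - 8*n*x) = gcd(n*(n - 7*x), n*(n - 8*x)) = n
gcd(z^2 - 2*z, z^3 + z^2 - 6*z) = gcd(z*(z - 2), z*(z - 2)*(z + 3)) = z^2 - 2*z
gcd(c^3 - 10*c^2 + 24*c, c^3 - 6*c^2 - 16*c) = c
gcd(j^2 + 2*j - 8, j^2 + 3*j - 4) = j + 4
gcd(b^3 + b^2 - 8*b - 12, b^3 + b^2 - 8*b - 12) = b^3 + b^2 - 8*b - 12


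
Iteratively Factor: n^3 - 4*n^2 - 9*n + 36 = (n - 3)*(n^2 - n - 12) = (n - 4)*(n - 3)*(n + 3)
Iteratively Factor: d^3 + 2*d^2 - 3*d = (d)*(d^2 + 2*d - 3) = d*(d + 3)*(d - 1)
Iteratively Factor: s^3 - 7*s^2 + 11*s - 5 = (s - 5)*(s^2 - 2*s + 1) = (s - 5)*(s - 1)*(s - 1)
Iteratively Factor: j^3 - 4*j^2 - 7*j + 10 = (j + 2)*(j^2 - 6*j + 5) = (j - 1)*(j + 2)*(j - 5)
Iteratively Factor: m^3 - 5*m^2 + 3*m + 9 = (m + 1)*(m^2 - 6*m + 9) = (m - 3)*(m + 1)*(m - 3)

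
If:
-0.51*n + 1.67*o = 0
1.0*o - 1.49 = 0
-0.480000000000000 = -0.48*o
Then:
No Solution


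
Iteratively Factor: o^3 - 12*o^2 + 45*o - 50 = (o - 5)*(o^2 - 7*o + 10) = (o - 5)^2*(o - 2)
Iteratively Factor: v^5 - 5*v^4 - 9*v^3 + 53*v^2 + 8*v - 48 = (v - 4)*(v^4 - v^3 - 13*v^2 + v + 12) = (v - 4)*(v + 3)*(v^3 - 4*v^2 - v + 4) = (v - 4)^2*(v + 3)*(v^2 - 1) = (v - 4)^2*(v - 1)*(v + 3)*(v + 1)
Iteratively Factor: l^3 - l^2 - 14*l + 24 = (l + 4)*(l^2 - 5*l + 6) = (l - 2)*(l + 4)*(l - 3)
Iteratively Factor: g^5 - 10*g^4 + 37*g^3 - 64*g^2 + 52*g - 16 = (g - 1)*(g^4 - 9*g^3 + 28*g^2 - 36*g + 16) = (g - 2)*(g - 1)*(g^3 - 7*g^2 + 14*g - 8) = (g - 2)*(g - 1)^2*(g^2 - 6*g + 8) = (g - 2)^2*(g - 1)^2*(g - 4)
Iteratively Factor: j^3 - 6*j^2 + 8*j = (j - 2)*(j^2 - 4*j) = j*(j - 2)*(j - 4)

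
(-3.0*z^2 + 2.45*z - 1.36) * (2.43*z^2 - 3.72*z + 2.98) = -7.29*z^4 + 17.1135*z^3 - 21.3588*z^2 + 12.3602*z - 4.0528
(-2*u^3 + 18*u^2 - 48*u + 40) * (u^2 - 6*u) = -2*u^5 + 30*u^4 - 156*u^3 + 328*u^2 - 240*u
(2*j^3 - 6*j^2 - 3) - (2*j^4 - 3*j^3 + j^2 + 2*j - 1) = -2*j^4 + 5*j^3 - 7*j^2 - 2*j - 2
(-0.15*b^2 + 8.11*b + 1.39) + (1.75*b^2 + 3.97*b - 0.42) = 1.6*b^2 + 12.08*b + 0.97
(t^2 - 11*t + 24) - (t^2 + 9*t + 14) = 10 - 20*t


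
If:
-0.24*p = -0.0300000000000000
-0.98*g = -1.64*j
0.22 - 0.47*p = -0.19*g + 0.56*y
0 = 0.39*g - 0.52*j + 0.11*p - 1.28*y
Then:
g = -1.00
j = -0.60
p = 0.12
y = -0.05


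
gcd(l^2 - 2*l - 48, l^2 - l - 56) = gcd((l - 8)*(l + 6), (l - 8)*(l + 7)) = l - 8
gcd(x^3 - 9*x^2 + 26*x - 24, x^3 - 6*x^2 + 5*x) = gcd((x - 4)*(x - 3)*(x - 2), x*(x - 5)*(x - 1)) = 1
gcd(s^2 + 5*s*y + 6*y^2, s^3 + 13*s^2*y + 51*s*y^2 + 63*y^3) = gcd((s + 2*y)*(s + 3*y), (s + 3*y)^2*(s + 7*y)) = s + 3*y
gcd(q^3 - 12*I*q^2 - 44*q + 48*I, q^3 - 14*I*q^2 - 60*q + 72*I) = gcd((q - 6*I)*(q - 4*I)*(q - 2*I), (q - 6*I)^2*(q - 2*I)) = q^2 - 8*I*q - 12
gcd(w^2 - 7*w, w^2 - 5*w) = w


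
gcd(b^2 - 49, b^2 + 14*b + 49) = b + 7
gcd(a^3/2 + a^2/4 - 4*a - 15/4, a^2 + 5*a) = 1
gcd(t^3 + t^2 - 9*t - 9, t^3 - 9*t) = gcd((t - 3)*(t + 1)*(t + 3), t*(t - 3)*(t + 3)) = t^2 - 9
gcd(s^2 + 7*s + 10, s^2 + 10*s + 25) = s + 5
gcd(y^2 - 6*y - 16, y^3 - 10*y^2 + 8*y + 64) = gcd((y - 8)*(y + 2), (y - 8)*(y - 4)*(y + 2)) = y^2 - 6*y - 16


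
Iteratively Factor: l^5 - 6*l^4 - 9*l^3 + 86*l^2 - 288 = (l - 4)*(l^4 - 2*l^3 - 17*l^2 + 18*l + 72) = (l - 4)*(l - 3)*(l^3 + l^2 - 14*l - 24) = (l - 4)*(l - 3)*(l + 3)*(l^2 - 2*l - 8) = (l - 4)^2*(l - 3)*(l + 3)*(l + 2)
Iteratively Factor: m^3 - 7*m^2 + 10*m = (m - 2)*(m^2 - 5*m) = m*(m - 2)*(m - 5)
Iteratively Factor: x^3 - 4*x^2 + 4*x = (x - 2)*(x^2 - 2*x) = x*(x - 2)*(x - 2)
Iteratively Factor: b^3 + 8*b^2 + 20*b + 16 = (b + 2)*(b^2 + 6*b + 8) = (b + 2)*(b + 4)*(b + 2)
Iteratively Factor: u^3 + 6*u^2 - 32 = (u - 2)*(u^2 + 8*u + 16) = (u - 2)*(u + 4)*(u + 4)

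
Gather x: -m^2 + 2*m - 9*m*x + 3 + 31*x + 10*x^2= -m^2 + 2*m + 10*x^2 + x*(31 - 9*m) + 3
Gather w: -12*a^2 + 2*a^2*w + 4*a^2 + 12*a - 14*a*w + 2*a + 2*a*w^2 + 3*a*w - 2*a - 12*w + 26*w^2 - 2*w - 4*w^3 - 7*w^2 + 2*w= -8*a^2 + 12*a - 4*w^3 + w^2*(2*a + 19) + w*(2*a^2 - 11*a - 12)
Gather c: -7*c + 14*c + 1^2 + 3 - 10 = 7*c - 6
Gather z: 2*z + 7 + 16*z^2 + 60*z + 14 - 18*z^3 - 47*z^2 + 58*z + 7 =-18*z^3 - 31*z^2 + 120*z + 28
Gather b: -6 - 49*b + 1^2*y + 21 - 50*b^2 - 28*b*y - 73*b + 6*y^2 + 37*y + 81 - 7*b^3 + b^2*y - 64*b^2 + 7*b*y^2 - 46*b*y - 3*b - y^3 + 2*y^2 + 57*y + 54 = -7*b^3 + b^2*(y - 114) + b*(7*y^2 - 74*y - 125) - y^3 + 8*y^2 + 95*y + 150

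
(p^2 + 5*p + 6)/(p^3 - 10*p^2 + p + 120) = (p + 2)/(p^2 - 13*p + 40)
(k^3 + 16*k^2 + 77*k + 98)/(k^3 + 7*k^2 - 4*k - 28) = (k + 7)/(k - 2)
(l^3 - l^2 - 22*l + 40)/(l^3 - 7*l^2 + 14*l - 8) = (l + 5)/(l - 1)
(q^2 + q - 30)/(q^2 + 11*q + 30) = (q - 5)/(q + 5)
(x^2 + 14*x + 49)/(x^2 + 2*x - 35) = (x + 7)/(x - 5)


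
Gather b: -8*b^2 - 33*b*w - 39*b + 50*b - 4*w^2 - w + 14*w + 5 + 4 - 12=-8*b^2 + b*(11 - 33*w) - 4*w^2 + 13*w - 3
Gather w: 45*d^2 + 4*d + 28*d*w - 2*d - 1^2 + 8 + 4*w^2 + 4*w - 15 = 45*d^2 + 2*d + 4*w^2 + w*(28*d + 4) - 8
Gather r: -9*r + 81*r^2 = 81*r^2 - 9*r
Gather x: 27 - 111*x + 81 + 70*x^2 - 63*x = 70*x^2 - 174*x + 108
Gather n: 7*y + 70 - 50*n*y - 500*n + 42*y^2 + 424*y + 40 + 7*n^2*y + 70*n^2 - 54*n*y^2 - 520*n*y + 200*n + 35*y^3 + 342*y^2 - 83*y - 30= n^2*(7*y + 70) + n*(-54*y^2 - 570*y - 300) + 35*y^3 + 384*y^2 + 348*y + 80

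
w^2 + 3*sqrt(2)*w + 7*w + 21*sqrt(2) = (w + 7)*(w + 3*sqrt(2))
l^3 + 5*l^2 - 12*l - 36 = (l - 3)*(l + 2)*(l + 6)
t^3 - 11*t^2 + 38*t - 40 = (t - 5)*(t - 4)*(t - 2)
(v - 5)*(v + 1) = v^2 - 4*v - 5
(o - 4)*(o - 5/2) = o^2 - 13*o/2 + 10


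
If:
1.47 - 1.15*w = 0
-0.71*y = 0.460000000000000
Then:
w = 1.28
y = -0.65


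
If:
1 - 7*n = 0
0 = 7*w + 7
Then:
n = 1/7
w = -1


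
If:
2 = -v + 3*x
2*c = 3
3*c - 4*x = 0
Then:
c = 3/2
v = 11/8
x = 9/8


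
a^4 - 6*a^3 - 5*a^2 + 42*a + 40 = (a - 5)*(a - 4)*(a + 1)*(a + 2)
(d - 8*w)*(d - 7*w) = d^2 - 15*d*w + 56*w^2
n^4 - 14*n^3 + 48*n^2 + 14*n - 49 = (n - 7)^2*(n - 1)*(n + 1)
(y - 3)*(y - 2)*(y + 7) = y^3 + 2*y^2 - 29*y + 42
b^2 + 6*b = b*(b + 6)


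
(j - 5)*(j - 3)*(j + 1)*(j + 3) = j^4 - 4*j^3 - 14*j^2 + 36*j + 45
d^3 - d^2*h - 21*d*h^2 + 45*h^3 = (d - 3*h)^2*(d + 5*h)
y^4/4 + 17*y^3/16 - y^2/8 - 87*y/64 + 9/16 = (y/4 + 1)*(y - 3/4)*(y - 1/2)*(y + 3/2)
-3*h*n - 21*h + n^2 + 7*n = (-3*h + n)*(n + 7)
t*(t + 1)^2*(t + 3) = t^4 + 5*t^3 + 7*t^2 + 3*t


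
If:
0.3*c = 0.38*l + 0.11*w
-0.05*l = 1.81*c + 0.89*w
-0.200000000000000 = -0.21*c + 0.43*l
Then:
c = -0.51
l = -0.71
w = 1.08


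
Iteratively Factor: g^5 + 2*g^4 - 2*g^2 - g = (g)*(g^4 + 2*g^3 - 2*g - 1) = g*(g + 1)*(g^3 + g^2 - g - 1) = g*(g - 1)*(g + 1)*(g^2 + 2*g + 1) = g*(g - 1)*(g + 1)^2*(g + 1)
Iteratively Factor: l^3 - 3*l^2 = (l)*(l^2 - 3*l) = l*(l - 3)*(l)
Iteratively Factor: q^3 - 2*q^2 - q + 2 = (q + 1)*(q^2 - 3*q + 2) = (q - 1)*(q + 1)*(q - 2)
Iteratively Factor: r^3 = (r)*(r^2) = r^2*(r)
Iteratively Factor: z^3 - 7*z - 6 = (z - 3)*(z^2 + 3*z + 2) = (z - 3)*(z + 2)*(z + 1)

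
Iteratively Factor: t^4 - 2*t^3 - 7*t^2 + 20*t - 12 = (t + 3)*(t^3 - 5*t^2 + 8*t - 4) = (t - 2)*(t + 3)*(t^2 - 3*t + 2) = (t - 2)^2*(t + 3)*(t - 1)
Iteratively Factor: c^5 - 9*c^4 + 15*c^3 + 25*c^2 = (c)*(c^4 - 9*c^3 + 15*c^2 + 25*c) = c*(c + 1)*(c^3 - 10*c^2 + 25*c) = c*(c - 5)*(c + 1)*(c^2 - 5*c) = c*(c - 5)^2*(c + 1)*(c)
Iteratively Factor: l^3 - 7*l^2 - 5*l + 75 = (l - 5)*(l^2 - 2*l - 15) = (l - 5)^2*(l + 3)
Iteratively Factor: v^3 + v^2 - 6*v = (v + 3)*(v^2 - 2*v) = v*(v + 3)*(v - 2)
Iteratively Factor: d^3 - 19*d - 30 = (d + 3)*(d^2 - 3*d - 10) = (d - 5)*(d + 3)*(d + 2)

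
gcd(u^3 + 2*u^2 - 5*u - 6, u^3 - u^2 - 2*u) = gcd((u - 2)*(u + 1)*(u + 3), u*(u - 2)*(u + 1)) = u^2 - u - 2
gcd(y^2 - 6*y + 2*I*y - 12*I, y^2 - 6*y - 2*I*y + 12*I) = y - 6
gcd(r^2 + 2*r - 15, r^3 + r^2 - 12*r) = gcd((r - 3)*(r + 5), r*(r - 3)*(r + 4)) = r - 3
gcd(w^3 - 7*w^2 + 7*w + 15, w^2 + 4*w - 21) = w - 3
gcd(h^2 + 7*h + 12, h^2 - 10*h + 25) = 1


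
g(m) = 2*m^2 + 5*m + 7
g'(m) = 4*m + 5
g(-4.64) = 26.86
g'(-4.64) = -13.56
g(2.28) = 28.80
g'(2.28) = 14.12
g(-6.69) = 63.06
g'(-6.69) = -21.76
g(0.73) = 11.72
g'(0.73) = 7.92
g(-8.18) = 99.92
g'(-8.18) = -27.72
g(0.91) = 13.21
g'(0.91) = 8.64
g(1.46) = 18.56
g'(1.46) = 10.84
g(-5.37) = 37.82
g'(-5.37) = -16.48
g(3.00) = 40.00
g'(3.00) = 17.00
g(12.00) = 355.00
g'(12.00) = 53.00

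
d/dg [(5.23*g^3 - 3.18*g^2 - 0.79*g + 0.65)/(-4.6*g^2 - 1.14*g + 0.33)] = (-24.058*g^4 - 11.9244*g^3 + 5.1689*g^2 + 3.8812*g + 0.4803)/(21.16*g^4 + 10.488*g^3 - 1.7364*g^2 - 0.7524*g + 0.1089)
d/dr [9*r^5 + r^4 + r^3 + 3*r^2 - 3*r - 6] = 45*r^4 + 4*r^3 + 3*r^2 + 6*r - 3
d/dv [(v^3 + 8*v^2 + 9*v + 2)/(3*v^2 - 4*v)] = (3*v^4 - 8*v^3 - 59*v^2 - 12*v + 8)/(v^2*(9*v^2 - 24*v + 16))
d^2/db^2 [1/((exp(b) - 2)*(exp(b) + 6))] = 4*(exp(3*b) + 3*exp(2*b) + 16*exp(b) + 12)*exp(b)/(exp(6*b) + 12*exp(5*b) + 12*exp(4*b) - 224*exp(3*b) - 144*exp(2*b) + 1728*exp(b) - 1728)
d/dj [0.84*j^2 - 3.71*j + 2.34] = 1.68*j - 3.71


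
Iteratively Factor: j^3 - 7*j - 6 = (j - 3)*(j^2 + 3*j + 2) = (j - 3)*(j + 2)*(j + 1)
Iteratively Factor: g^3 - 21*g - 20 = (g + 1)*(g^2 - g - 20) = (g - 5)*(g + 1)*(g + 4)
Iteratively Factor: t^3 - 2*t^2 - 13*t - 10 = (t + 1)*(t^2 - 3*t - 10) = (t - 5)*(t + 1)*(t + 2)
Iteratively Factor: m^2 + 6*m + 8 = (m + 2)*(m + 4)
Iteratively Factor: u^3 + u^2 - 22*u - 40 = (u - 5)*(u^2 + 6*u + 8) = (u - 5)*(u + 2)*(u + 4)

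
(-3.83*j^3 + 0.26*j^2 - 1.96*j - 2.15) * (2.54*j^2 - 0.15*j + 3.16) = -9.7282*j^5 + 1.2349*j^4 - 17.1202*j^3 - 4.3454*j^2 - 5.8711*j - 6.794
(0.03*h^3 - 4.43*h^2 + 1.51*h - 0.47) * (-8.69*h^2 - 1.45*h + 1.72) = -0.2607*h^5 + 38.4532*h^4 - 6.6468*h^3 - 5.7248*h^2 + 3.2787*h - 0.8084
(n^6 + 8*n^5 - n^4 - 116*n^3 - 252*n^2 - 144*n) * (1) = n^6 + 8*n^5 - n^4 - 116*n^3 - 252*n^2 - 144*n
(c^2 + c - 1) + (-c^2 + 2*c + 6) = 3*c + 5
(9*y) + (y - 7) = 10*y - 7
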